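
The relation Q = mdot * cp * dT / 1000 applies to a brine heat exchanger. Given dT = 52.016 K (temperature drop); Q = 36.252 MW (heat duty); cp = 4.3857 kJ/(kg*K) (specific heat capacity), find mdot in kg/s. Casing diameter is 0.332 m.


mdot = Q * 1000 / (cp * dT)
mdot = 36.252 * 1000 / (4.3857 * 52.016)
mdot = 158.91 kg/s


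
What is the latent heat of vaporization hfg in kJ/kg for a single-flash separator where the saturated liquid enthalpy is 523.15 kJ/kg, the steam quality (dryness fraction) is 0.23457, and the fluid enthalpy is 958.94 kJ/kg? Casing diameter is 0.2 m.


hfg = (h - hf) / x
hfg = (958.94 - 523.15) / 0.23457
hfg = 1857.8 kJ/kg


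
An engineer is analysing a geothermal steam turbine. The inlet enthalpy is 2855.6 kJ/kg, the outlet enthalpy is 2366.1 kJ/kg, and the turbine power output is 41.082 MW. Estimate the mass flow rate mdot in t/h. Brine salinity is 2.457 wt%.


mdot = P * 1000 / (h_in - h_out)
mdot = 41.082 * 1000 / (2855.6 - 2366.1)
mdot = 83.92646 kg/s
Convert: 83.92646 kg/s * 3.6 = 302.14 t/h
mdot = 302.14 t/h


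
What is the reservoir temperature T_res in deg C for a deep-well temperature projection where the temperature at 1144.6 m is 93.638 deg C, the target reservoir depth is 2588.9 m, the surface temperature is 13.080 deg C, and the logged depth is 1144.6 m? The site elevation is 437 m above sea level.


Step 1: grad = (T_d1 - T_surf)/d1 * 1000 = (93.638 - 13.08)/1144.6 * 1000 = 70.38092 deg C/km
Step 2: T_res = T_surf + grad*d2/1000 = 13.08 + 70.38092*2588.9/1000 = 195.29 deg C
T_res = 195.29 deg C


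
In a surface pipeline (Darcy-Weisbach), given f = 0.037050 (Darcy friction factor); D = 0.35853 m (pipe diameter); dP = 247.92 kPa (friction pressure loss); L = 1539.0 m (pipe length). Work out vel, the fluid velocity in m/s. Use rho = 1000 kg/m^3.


vel = sqrt(dP*1000*2*D / (f*L*rho))
vel = sqrt(247.92*1000*2*0.35853 / (0.037050*1539.0*1000))
vel = 1.7657 m/s


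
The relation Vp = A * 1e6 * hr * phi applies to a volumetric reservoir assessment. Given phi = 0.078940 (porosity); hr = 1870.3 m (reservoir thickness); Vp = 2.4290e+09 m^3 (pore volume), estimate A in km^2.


A = Vp / (1e6 * hr * phi)
A = 2.4290e+09 / (1e6 * 1870.3 * 0.078940)
A = 16.452 km^2


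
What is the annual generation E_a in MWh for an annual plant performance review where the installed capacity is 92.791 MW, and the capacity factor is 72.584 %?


E_a = CF / 100 * cap * 8760
E_a = 72.584 / 100 * 92.791 * 8760
E_a = 5.9000e+05 MWh


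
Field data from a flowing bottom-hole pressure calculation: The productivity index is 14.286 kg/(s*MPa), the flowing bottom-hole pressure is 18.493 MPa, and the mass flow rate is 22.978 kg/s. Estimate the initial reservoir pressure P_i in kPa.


P_i = P_wf + mdot / PI
P_i = 18.493 + 22.978 / 14.286
P_i = 20.10143 MPa
Convert: 20.10143 MPa * 1000.0 = 20101 kPa
P_i = 20101 kPa


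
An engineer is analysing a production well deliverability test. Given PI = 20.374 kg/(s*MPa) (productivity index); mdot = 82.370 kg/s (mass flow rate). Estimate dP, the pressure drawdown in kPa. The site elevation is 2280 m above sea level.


dP = mdot * 1000 / PI
dP = 82.370 * 1000 / 20.374
dP = 4042.9 kPa


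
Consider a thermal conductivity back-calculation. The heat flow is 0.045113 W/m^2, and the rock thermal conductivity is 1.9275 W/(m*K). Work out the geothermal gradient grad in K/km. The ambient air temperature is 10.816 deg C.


grad = q / k * 1000
grad = 0.045113 / 1.9275 * 1000
grad = 23.40493 deg C/km
Convert: 23.40493 deg C/km * 1.0 = 23.405 K/km
grad = 23.405 K/km


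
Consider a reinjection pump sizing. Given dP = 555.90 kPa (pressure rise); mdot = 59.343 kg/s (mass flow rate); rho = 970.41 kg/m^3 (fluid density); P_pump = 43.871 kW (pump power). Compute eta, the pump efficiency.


eta = mdot * dP / (rho * P_pump)
eta = 59.343 * 555.90 / (970.41 * 43.871)
eta = 0.77488


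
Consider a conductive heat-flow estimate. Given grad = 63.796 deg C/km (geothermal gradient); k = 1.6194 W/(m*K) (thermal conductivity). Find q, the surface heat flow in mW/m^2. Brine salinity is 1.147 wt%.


q = k * grad / 1000
q = 1.6194 * 63.796 / 1000
q = 0.1033112 W/m^2
Convert: 0.1033112 W/m^2 * 1000.0 = 103.31 mW/m^2
q = 103.31 mW/m^2


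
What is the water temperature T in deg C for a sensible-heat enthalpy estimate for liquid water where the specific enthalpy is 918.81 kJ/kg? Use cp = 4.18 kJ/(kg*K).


T = h / cp
T = 918.81 / 4.18
T = 219.81 deg C


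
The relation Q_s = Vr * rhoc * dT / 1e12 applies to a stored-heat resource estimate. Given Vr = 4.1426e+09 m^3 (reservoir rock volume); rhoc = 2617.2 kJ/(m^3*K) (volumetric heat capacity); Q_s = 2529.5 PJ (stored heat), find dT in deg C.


dT = Q_s * 1e12 / (Vr * rhoc)
dT = 2529.5 * 1e12 / (4.1426e+09 * 2617.2)
dT = 233.3054 K
Convert (temperature difference, 1 K = 1 deg C): 233.3054 K = 233.3054 deg C
dT = 233.31 deg C


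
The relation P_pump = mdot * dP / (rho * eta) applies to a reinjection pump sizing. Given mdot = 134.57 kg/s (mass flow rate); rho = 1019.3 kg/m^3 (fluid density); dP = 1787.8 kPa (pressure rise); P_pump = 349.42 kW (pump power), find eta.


eta = mdot * dP / (rho * P_pump)
eta = 134.57 * 1787.8 / (1019.3 * 349.42)
eta = 0.67549


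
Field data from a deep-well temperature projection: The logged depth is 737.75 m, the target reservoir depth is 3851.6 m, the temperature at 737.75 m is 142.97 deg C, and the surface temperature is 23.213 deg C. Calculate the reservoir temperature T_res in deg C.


Step 1: grad = (T_d1 - T_surf)/d1 * 1000 = (142.97 - 23.213)/737.75 * 1000 = 162.3273 deg C/km
Step 2: T_res = T_surf + grad*d2/1000 = 23.213 + 162.3273*3851.6/1000 = 648.43 deg C
T_res = 648.43 deg C


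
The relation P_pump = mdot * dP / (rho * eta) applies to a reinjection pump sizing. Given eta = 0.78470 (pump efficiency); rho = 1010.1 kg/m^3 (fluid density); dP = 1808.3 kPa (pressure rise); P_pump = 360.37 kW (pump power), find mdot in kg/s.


mdot = P_pump * rho * eta / dP
mdot = 360.37 * 1010.1 * 0.78470 / 1808.3
mdot = 157.96 kg/s


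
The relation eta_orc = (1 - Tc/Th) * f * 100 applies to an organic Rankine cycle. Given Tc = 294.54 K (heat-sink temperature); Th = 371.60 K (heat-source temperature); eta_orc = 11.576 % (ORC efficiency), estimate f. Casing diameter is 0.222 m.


f = (eta_orc/100) / (1 - Tc/Th)
f = (11.576/100) / (1 - 294.54/371.60)
f = 0.55822


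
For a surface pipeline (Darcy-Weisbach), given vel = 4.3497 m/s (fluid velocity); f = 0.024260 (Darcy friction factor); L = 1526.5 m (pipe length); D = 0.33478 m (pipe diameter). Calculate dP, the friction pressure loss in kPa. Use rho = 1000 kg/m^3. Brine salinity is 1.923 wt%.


dP = f * (L/D) * (rho*vel^2/2) / 1000
dP = 0.024260 * (1526.5/0.33478) * (1000*4.3497^2/2) / 1000
dP = 1046.4 kPa


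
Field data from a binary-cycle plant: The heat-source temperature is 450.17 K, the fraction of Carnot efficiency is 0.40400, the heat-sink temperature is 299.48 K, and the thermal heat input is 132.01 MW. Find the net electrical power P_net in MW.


Step 1: eta = (1 - Tc/Th)*f = (1 - 299.48/450.17)*0.404 = 0.1352350
Step 2: P_net = eta * Q_in = 0.1352350 * 132.01 = 17.852 MW
P_net = 17.852 MW


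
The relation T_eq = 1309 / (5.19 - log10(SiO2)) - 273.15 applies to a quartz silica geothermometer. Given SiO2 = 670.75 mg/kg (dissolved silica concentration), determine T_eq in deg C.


T_eq = 1309 / (5.19 - log10(SiO2)) - 273.15
T_eq = 1309 / (5.19 - log10(670.75)) - 273.15
T_eq = 280.70 deg C


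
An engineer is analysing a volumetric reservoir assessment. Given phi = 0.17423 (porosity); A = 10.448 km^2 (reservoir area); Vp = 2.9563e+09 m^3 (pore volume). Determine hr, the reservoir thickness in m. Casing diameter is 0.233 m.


hr = Vp / (A * 1e6 * phi)
hr = 2.9563e+09 / (10.448 * 1e6 * 0.17423)
hr = 1624.0 m


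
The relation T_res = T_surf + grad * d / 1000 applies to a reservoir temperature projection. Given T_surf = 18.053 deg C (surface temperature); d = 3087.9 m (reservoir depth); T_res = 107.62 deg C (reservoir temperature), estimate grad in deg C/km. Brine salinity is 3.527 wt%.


grad = (T_res - T_surf) / d * 1000
grad = (107.62 - 18.053) / 3087.9 * 1000
grad = 29.006 deg C/km


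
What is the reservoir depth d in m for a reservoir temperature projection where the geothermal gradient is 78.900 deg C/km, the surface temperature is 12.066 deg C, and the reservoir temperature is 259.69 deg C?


d = (T_res - T_surf) / grad * 1000
d = (259.69 - 12.066) / 78.900 * 1000
d = 3138.5 m


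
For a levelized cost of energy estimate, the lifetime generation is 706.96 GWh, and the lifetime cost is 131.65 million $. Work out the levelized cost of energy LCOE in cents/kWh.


LCOE = C_tot / E_tot * 100
LCOE = 131.65 / 706.96 * 100
LCOE = 18.622 cents/kWh


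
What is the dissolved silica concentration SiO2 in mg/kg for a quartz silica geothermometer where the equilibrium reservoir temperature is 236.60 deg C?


SiO2 = 10^(5.19 - 1309/(T_eq + 273.15))
SiO2 = 10^(5.19 - 1309/(236.60 + 273.15))
SiO2 = 418.87 mg/kg


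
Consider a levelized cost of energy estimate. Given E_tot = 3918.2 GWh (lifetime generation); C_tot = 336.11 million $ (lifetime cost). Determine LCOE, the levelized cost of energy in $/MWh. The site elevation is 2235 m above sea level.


LCOE = C_tot / E_tot * 100
LCOE = 336.11 / 3918.2 * 100
LCOE = 8.578174 cents/kWh
Convert: 8.578174 cents/kWh * 10.0 = 85.782 $/MWh
LCOE = 85.782 $/MWh


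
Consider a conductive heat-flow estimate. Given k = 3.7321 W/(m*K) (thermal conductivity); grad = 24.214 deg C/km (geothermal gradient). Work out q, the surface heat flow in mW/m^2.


q = k * grad / 1000
q = 3.7321 * 24.214 / 1000
q = 0.09036907 W/m^2
Convert: 0.09036907 W/m^2 * 1000.0 = 90.369 mW/m^2
q = 90.369 mW/m^2


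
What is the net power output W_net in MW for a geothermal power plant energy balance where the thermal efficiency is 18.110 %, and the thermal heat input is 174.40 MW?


W_net = eta / 100 * Q_in
W_net = 18.110 / 100 * 174.40
W_net = 31.584 MW


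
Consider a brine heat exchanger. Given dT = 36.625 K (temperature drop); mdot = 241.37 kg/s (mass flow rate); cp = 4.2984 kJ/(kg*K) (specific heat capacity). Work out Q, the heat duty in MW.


Q = mdot * cp * dT / 1000
Q = 241.37 * 4.2984 * 36.625 / 1000
Q = 37.999 MW


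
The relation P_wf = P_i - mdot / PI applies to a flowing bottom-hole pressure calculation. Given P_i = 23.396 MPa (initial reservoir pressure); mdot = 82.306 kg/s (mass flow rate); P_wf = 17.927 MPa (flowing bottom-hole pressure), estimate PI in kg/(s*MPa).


PI = mdot / (P_i - P_wf)
PI = 82.306 / (23.396 - 17.927)
PI = 15.050 kg/(s*MPa)


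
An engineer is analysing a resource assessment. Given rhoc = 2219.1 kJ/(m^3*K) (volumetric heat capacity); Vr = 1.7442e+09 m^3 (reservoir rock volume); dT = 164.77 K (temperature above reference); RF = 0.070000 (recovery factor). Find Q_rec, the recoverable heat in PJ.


Step 1: Q_s = Vr*rhoc*dT/1e12 = 1.7442e+09*2219.1*164.77/1e12 = 637.7512 PJ
Step 2: Q_rec = Q_s * RF = 637.7512 * 0.07 = 44.643 PJ
Q_rec = 44.643 PJ


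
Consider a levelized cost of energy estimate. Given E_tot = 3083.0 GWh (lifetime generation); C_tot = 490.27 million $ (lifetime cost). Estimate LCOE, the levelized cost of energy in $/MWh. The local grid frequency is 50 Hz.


LCOE = C_tot / E_tot * 100
LCOE = 490.27 / 3083.0 * 100
LCOE = 15.90237 cents/kWh
Convert: 15.90237 cents/kWh * 10.0 = 159.02 $/MWh
LCOE = 159.02 $/MWh


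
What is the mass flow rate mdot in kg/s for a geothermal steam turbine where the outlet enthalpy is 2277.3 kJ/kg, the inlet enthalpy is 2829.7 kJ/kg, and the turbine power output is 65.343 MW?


mdot = P * 1000 / (h_in - h_out)
mdot = 65.343 * 1000 / (2829.7 - 2277.3)
mdot = 118.29 kg/s


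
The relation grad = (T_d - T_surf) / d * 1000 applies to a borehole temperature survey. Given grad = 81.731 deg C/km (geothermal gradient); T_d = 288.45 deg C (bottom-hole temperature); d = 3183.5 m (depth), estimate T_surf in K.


T_surf = T_d - grad * d / 1000
T_surf = 288.45 - 81.731 * 3183.5 / 1000
T_surf = 28.25936 deg C
Convert to K: 28.25936 + 273.15 = 301.41 K
T_surf = 301.41 K


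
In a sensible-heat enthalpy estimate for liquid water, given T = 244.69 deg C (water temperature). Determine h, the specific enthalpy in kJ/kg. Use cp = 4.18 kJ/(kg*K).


h = cp * T
h = 4.18 * 244.69
h = 1022.8 kJ/kg


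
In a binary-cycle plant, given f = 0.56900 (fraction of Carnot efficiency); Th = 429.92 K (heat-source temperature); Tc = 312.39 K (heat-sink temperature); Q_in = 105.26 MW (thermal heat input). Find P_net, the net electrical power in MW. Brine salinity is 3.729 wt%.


Step 1: eta = (1 - Tc/Th)*f = (1 - 312.39/429.92)*0.569 = 0.1555512
Step 2: P_net = eta * Q_in = 0.1555512 * 105.26 = 16.373 MW
P_net = 16.373 MW


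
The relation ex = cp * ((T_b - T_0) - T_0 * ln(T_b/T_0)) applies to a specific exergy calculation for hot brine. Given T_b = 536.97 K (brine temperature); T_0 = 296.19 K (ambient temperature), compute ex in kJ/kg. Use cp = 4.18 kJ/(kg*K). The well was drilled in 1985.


ex = cp * ((T_b - T_0) - T_0 * ln(T_b/T_0))
ex = 4.18 * ((536.97 - 296.19) - 296.19 * ln(536.97/296.19))
ex = 269.88 kJ/kg


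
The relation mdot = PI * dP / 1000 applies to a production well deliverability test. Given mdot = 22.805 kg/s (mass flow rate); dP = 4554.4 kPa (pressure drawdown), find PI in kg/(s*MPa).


PI = mdot * 1000 / dP
PI = 22.805 * 1000 / 4554.4
PI = 5.0072 kg/(s*MPa)


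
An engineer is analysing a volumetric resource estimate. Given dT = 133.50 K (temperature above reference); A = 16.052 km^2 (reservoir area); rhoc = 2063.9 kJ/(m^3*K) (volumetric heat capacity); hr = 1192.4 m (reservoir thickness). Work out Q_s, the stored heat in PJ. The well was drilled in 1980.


Step 1: Vr = A*1e6*hr = 16.052*1e6*1192.4 = 1.914040e+10 m^3
Step 2: Q_s = Vr*rhoc*dT/1e12 = 1.914040e+10*2063.9*133.5/1e12 = 5273.8 PJ
Q_s = 5273.8 PJ


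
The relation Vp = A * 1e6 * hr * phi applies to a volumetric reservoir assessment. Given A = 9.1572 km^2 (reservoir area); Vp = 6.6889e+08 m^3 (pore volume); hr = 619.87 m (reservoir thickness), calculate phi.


phi = Vp / (A * 1e6 * hr)
phi = 6.6889e+08 / (9.1572 * 1e6 * 619.87)
phi = 0.11784


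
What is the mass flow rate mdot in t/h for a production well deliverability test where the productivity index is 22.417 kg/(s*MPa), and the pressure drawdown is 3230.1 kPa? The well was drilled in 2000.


mdot = PI * dP / 1000
mdot = 22.417 * 3230.1 / 1000
mdot = 72.40915 kg/s
Convert: 72.40915 kg/s * 3.6 = 260.67 t/h
mdot = 260.67 t/h


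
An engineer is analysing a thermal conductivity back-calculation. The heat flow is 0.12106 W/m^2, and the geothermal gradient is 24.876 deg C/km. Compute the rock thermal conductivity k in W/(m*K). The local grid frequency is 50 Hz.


k = q / (grad / 1000)
k = 0.12106 / (24.876 / 1000)
k = 4.8665 W/(m*K)


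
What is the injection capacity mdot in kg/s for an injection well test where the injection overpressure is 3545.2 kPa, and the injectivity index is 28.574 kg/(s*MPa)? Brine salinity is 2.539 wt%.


mdot = II * dP / 1000
mdot = 28.574 * 3545.2 / 1000
mdot = 101.30 kg/s


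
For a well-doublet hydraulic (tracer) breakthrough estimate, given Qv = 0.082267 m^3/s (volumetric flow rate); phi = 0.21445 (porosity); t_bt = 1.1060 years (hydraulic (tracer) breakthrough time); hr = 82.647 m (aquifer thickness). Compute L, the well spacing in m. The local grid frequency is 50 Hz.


L = sqrt(t_bt*365.25*86400*3*Qv / (pi*hr*phi))
L = sqrt(1.1060*365.25*86400*3*0.082267 / (pi*82.647*0.21445))
L = 393.32 m


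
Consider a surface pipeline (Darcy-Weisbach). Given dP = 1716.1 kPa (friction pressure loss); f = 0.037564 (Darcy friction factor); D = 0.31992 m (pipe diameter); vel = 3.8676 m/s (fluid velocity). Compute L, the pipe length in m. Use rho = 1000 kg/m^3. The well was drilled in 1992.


L = dP*1000*D / (f*rho*vel^2/2)
L = 1716.1*1000*0.31992 / (0.037564*1000*3.8676^2/2)
L = 1954.2 m


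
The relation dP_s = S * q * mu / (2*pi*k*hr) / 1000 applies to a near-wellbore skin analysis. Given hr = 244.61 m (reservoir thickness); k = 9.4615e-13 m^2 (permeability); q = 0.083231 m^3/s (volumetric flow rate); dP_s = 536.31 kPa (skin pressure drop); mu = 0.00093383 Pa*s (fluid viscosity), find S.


S = dP_s * 1000 * 2*pi*k*hr / (q*mu)
S = 536.31 * 1000 * 2*pi*9.4615e-13*244.61 / (0.083231*0.00093383)
S = 10.034


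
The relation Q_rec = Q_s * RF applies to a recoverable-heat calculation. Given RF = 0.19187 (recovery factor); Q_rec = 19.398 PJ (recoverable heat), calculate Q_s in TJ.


Q_s = Q_rec / RF
Q_s = 19.398 / 0.19187
Q_s = 101.0997 PJ
Convert: 101.0997 PJ * 1000.0 = 1.0110e+05 TJ
Q_s = 1.0110e+05 TJ


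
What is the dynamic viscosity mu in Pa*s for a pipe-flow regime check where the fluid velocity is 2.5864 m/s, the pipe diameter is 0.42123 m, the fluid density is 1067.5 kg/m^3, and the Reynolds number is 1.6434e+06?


mu = rho * vel * D / Re
mu = 1067.5 * 2.5864 * 0.42123 / 1.6434e+06
mu = 0.00070768 Pa*s


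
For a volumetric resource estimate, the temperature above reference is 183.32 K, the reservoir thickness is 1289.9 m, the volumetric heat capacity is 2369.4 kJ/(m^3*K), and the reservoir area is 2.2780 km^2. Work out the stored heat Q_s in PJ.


Step 1: Vr = A*1e6*hr = 2.278*1e6*1289.9 = 2.938392e+09 m^3
Step 2: Q_s = Vr*rhoc*dT/1e12 = 2.938392e+09*2369.4*183.32/1e12 = 1276.3 PJ
Q_s = 1276.3 PJ


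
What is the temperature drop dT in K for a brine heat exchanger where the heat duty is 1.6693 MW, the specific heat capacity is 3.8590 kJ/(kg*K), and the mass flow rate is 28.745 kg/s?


dT = Q * 1000 / (mdot * cp)
dT = 1.6693 * 1000 / (28.745 * 3.8590)
dT = 15.049 K


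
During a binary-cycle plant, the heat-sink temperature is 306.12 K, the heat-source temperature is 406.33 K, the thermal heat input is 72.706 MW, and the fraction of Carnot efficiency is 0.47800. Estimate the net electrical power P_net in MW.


Step 1: eta = (1 - Tc/Th)*f = (1 - 306.12/406.33)*0.478 = 0.1178854
Step 2: P_net = eta * Q_in = 0.1178854 * 72.706 = 8.5710 MW
P_net = 8.5710 MW


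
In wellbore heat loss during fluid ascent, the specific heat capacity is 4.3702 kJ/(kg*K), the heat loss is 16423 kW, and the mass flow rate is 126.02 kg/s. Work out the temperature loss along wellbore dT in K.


dT = Q_loss / (mdot * cp)
dT = 16423 / (126.02 * 4.3702)
dT = 29.820 K


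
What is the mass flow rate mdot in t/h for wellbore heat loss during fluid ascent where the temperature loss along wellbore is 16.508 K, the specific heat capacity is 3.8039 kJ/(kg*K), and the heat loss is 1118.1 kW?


mdot = Q_loss / (cp * dT)
mdot = 1118.1 / (3.8039 * 16.508)
mdot = 17.80562 kg/s
Convert: 17.80562 kg/s * 3.6 = 64.100 t/h
mdot = 64.100 t/h


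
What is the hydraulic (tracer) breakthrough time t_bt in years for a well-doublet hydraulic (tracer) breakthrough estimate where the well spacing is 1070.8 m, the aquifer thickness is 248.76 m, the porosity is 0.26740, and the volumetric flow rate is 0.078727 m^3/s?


t_bt = pi * hr * phi * L^2 / (3 * Qv) / (365.25*86400)
t_bt = pi * 248.76 * 0.26740 * 1070.8^2 / (3 * 0.078727) / (365.25*86400)
t_bt = 32.148 years


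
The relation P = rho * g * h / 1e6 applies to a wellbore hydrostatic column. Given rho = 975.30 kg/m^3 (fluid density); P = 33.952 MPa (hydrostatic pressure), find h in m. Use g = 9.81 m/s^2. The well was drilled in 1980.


h = P * 1e6 / (g * rho)
h = 33.952 * 1e6 / (9.81 * 975.30)
h = 3548.6 m


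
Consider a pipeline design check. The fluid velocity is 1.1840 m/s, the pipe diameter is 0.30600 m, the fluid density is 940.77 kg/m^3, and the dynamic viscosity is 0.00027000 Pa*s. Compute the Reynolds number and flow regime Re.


Step 1: Re = rho*vel*D/mu = 940.77*1.184*0.306/0.00027 = 1.2624e+06
Step 2: Re = 1.2624e+06 > 4000, so flow is turbulent.
Re = 1.2624e+06 (turbulent)


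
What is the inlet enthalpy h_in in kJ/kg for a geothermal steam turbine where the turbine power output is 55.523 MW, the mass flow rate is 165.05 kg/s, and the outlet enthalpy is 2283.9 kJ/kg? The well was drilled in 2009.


h_in = h_out + P * 1000 / mdot
h_in = 2283.9 + 55.523 * 1000 / 165.05
h_in = 2620.3 kJ/kg


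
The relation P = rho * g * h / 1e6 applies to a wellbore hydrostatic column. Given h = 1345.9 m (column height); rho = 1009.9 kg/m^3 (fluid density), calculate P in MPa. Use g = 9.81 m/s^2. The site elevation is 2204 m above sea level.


P = rho * g * h / 1e6
P = 1009.9 * 9.81 * 1345.9 / 1e6
P = 13.334 MPa


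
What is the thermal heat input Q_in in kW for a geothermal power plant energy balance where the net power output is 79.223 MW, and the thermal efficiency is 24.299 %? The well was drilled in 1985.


Q_in = W_net / (eta / 100)
Q_in = 79.223 / (24.299 / 100)
Q_in = 326.0340 MW
Convert: 326.0340 MW * 1000.0 = 3.2603e+05 kW
Q_in = 3.2603e+05 kW


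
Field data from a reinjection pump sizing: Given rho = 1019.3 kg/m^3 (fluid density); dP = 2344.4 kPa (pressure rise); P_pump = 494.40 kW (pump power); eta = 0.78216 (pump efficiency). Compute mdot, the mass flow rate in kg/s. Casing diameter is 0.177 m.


mdot = P_pump * rho * eta / dP
mdot = 494.40 * 1019.3 * 0.78216 / 2344.4
mdot = 168.13 kg/s


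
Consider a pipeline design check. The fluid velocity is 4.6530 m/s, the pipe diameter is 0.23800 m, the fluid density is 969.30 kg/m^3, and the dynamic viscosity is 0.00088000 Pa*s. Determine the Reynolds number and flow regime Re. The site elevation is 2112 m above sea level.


Step 1: Re = rho*vel*D/mu = 969.3*4.653*0.238/0.00088 = 1.2198e+06
Step 2: Re = 1.2198e+06 > 4000, so flow is turbulent.
Re = 1.2198e+06 (turbulent)


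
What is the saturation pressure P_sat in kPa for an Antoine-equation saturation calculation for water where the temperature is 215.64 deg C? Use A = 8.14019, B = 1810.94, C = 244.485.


P_sat = 10^(A - B/(C + T)) / 760 * 0.101325
P_sat = 10^(8.14019 - 1810.94/(244.485 + 215.64)) / 760 * 0.101325
P_sat = 2.134698 MPa
Convert: 2.134698 MPa * 1000.0 = 2134.7 kPa
P_sat = 2134.7 kPa


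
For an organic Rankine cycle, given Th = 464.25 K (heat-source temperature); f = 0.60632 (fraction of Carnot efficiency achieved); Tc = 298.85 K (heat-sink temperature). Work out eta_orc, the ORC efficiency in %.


eta_orc = (1 - Tc/Th) * f * 100
eta_orc = (1 - 298.85/464.25) * 0.60632 * 100
eta_orc = 21.602 %


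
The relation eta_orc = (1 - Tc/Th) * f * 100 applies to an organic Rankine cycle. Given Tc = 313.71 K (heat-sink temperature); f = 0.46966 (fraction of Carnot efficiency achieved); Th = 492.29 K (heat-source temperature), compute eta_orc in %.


eta_orc = (1 - Tc/Th) * f * 100
eta_orc = (1 - 313.71/492.29) * 0.46966 * 100
eta_orc = 17.037 %


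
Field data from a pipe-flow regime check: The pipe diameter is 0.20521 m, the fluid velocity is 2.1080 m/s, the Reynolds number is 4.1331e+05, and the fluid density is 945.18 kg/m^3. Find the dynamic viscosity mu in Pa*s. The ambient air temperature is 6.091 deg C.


mu = rho * vel * D / Re
mu = 945.18 * 2.1080 * 0.20521 / 4.1331e+05
mu = 0.00098925 Pa*s


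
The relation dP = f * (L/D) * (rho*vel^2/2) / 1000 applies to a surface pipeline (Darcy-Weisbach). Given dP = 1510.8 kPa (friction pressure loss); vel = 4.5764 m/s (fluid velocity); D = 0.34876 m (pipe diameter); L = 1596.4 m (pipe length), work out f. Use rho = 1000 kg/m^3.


f = dP*1000 / ((L/D)*(rho*vel^2/2))
f = 1510.8*1000 / ((1596.4/0.34876)*(1000*4.5764^2/2))
f = 0.031519


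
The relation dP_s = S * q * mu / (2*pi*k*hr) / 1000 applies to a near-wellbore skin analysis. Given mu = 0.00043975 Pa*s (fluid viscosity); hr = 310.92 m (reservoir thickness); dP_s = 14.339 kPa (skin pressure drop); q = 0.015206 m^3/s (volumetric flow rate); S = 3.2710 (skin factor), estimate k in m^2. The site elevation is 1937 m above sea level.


k = S*q*mu / (2*pi*dP_s*1000*hr)
k = 3.2710*0.015206*0.00043975 / (2*pi*14.339*1000*310.92)
k = 7.8083e-13 m^2


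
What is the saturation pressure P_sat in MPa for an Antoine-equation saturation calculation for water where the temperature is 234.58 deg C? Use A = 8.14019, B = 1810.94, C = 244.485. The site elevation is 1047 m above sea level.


P_sat = 10^(A - B/(C + T)) / 760 * 0.101325
P_sat = 10^(8.14019 - 1810.94/(244.485 + 234.58)) / 760 * 0.101325
P_sat = 3.0545 MPa


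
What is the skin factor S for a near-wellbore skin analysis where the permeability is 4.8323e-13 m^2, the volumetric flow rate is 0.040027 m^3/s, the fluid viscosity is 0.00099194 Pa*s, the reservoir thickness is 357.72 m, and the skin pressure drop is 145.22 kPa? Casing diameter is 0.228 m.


S = dP_s * 1000 * 2*pi*k*hr / (q*mu)
S = 145.22 * 1000 * 2*pi*4.8323e-13*357.72 / (0.040027*0.00099194)
S = 3.9725


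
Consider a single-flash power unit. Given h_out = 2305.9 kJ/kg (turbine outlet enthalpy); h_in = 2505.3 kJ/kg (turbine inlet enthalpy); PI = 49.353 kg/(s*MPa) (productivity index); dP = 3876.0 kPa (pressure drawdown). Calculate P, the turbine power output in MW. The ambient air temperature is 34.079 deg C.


Step 1: mdot = PI * dP / 1000 = 49.353 * 3876.0 / 1000 = 191.2922 kg/s
Step 2: P = mdot*(h_in - h_out)/1000 = 191.2922*(2505.3 - 2305.9)/1000 = 38.144 MW
P = 38.144 MW


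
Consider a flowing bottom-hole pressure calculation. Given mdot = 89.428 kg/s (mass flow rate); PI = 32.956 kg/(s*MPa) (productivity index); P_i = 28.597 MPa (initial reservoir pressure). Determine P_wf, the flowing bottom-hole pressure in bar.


P_wf = P_i - mdot / PI
P_wf = 28.597 - 89.428 / 32.956
P_wf = 25.88344 MPa
Convert: 25.88344 MPa * 10.0 = 258.83 bar
P_wf = 258.83 bar


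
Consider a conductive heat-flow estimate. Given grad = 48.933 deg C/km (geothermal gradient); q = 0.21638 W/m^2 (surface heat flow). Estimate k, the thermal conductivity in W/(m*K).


k = q * 1000 / grad
k = 0.21638 * 1000 / 48.933
k = 4.4220 W/(m*K)


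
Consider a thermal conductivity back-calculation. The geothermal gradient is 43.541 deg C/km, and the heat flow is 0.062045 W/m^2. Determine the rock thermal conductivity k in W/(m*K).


k = q / (grad / 1000)
k = 0.062045 / (43.541 / 1000)
k = 1.4250 W/(m*K)


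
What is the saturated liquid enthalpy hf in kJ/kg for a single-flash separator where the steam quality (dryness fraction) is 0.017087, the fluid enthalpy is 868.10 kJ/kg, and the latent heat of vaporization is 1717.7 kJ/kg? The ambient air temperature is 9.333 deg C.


hf = h - x * hfg
hf = 868.10 - 0.017087 * 1717.7
hf = 838.75 kJ/kg


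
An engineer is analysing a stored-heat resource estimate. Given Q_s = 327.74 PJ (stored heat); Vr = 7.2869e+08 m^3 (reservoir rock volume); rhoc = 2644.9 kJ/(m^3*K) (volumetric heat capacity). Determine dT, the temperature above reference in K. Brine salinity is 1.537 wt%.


dT = Q_s * 1e12 / (Vr * rhoc)
dT = 327.74 * 1e12 / (7.2869e+08 * 2644.9)
dT = 170.05 K


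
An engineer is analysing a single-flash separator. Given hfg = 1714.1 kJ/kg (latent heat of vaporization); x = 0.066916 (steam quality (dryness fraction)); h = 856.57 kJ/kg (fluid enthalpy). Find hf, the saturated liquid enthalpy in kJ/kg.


hf = h - x * hfg
hf = 856.57 - 0.066916 * 1714.1
hf = 741.87 kJ/kg


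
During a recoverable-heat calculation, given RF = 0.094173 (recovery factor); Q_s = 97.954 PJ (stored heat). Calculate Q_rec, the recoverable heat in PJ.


Q_rec = Q_s * RF
Q_rec = 97.954 * 0.094173
Q_rec = 9.2246 PJ


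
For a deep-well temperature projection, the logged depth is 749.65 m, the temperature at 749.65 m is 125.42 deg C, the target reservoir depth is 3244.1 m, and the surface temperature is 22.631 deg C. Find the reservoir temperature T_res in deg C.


Step 1: grad = (T_d1 - T_surf)/d1 * 1000 = (125.42 - 22.631)/749.65 * 1000 = 137.1160 deg C/km
Step 2: T_res = T_surf + grad*d2/1000 = 22.631 + 137.1160*3244.1/1000 = 467.45 deg C
T_res = 467.45 deg C


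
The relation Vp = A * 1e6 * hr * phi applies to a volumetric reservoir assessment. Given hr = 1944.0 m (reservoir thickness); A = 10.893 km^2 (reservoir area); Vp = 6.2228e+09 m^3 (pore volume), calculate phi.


phi = Vp / (A * 1e6 * hr)
phi = 6.2228e+09 / (10.893 * 1e6 * 1944.0)
phi = 0.29386


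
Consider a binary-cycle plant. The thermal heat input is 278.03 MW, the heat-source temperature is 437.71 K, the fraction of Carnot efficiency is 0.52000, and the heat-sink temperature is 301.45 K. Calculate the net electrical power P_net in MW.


Step 1: eta = (1 - Tc/Th)*f = (1 - 301.45/437.71)*0.52 = 0.1618770
Step 2: P_net = eta * Q_in = 0.1618770 * 278.03 = 45.007 MW
P_net = 45.007 MW


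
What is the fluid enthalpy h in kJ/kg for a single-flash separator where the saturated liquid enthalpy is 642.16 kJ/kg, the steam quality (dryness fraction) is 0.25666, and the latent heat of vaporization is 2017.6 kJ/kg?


h = hf + x * hfg
h = 642.16 + 0.25666 * 2017.6
h = 1160.0 kJ/kg


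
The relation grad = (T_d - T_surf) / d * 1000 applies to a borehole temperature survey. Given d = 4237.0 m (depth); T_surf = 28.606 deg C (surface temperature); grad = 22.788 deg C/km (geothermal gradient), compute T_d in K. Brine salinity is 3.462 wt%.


T_d = T_surf + grad * d / 1000
T_d = 28.606 + 22.788 * 4237.0 / 1000
T_d = 125.1588 deg C
Convert to K: 125.1588 + 273.15 = 398.31 K
T_d = 398.31 K


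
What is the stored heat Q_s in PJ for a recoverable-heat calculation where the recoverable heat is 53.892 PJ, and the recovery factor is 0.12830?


Q_s = Q_rec / RF
Q_s = 53.892 / 0.12830
Q_s = 420.05 PJ


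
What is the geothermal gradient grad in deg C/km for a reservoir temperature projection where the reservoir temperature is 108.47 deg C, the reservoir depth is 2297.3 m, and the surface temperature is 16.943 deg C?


grad = (T_res - T_surf) / d * 1000
grad = (108.47 - 16.943) / 2297.3 * 1000
grad = 39.841 deg C/km


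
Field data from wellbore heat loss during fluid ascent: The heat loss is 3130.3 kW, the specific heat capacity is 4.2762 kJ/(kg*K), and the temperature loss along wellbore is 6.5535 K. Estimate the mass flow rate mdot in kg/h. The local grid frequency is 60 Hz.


mdot = Q_loss / (cp * dT)
mdot = 3130.3 / (4.2762 * 6.5535)
mdot = 111.7004 kg/s
Convert: 111.7004 kg/s * 3600.0 = 4.0212e+05 kg/h
mdot = 4.0212e+05 kg/h


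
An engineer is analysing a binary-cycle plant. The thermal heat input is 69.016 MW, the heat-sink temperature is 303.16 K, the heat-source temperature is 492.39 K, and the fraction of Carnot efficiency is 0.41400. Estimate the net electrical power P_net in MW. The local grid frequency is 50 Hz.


Step 1: eta = (1 - Tc/Th)*f = (1 - 303.16/492.39)*0.414 = 0.1591040
Step 2: P_net = eta * Q_in = 0.1591040 * 69.016 = 10.981 MW
P_net = 10.981 MW


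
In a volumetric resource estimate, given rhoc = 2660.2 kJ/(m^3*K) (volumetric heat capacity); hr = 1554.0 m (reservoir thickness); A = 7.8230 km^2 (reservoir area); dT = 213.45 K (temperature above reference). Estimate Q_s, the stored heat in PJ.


Step 1: Vr = A*1e6*hr = 7.823*1e6*1554.0 = 1.215694e+10 m^3
Step 2: Q_s = Vr*rhoc*dT/1e12 = 1.215694e+10*2660.2*213.45/1e12 = 6902.9 PJ
Q_s = 6902.9 PJ


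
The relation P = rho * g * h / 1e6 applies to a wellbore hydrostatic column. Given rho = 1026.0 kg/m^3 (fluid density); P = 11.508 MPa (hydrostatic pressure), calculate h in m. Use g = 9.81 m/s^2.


h = P * 1e6 / (g * rho)
h = 11.508 * 1e6 / (9.81 * 1026.0)
h = 1143.4 m


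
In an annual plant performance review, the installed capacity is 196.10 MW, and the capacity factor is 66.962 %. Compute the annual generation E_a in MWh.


E_a = CF / 100 * cap * 8760
E_a = 66.962 / 100 * 196.10 * 8760
E_a = 1.1503e+06 MWh


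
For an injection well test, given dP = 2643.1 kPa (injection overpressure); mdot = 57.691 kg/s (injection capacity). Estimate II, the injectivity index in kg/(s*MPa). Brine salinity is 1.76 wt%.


II = mdot * 1000 / dP
II = 57.691 * 1000 / 2643.1
II = 21.827 kg/(s*MPa)


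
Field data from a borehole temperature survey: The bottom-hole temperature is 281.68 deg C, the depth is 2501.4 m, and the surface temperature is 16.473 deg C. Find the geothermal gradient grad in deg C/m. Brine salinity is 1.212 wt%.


grad = (T_d - T_surf) / d * 1000
grad = (281.68 - 16.473) / 2501.4 * 1000
grad = 106.0234 deg C/km
Convert: 106.0234 deg C/km * 0.001 = 0.10602 deg C/m
grad = 0.10602 deg C/m


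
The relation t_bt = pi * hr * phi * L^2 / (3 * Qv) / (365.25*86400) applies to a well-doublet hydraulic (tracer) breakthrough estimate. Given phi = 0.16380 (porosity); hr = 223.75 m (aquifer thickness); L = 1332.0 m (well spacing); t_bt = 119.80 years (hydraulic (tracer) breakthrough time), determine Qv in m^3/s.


Qv = pi*hr*phi*L^2 / (3*t_bt*365.25*86400)
Qv = pi*223.75*0.16380*1332.0^2 / (3*119.80*365.25*86400)
Qv = 0.018012 m^3/s


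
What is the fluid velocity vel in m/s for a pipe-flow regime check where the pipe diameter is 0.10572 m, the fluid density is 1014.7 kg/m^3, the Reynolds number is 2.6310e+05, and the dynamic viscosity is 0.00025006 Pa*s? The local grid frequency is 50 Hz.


vel = Re * mu / (rho * D)
vel = 2.6310e+05 * 0.00025006 / (1014.7 * 0.10572)
vel = 0.61330 m/s


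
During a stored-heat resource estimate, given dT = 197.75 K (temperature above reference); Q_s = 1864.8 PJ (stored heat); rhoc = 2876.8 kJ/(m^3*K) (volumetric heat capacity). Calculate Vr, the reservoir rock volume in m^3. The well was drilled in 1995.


Vr = Q_s * 1e12 / (rhoc * dT)
Vr = 1864.8 * 1e12 / (2876.8 * 197.75)
Vr = 3.2780e+09 m^3


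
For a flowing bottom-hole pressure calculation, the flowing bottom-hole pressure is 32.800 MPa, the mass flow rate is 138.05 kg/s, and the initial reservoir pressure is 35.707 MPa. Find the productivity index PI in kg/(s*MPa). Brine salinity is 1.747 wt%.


PI = mdot / (P_i - P_wf)
PI = 138.05 / (35.707 - 32.800)
PI = 47.489 kg/(s*MPa)


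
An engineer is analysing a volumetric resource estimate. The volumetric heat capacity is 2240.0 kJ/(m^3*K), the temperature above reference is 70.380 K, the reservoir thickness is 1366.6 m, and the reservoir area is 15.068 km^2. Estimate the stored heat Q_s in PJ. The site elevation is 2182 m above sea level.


Step 1: Vr = A*1e6*hr = 15.068*1e6*1366.6 = 2.059193e+10 m^3
Step 2: Q_s = Vr*rhoc*dT/1e12 = 2.059193e+10*2240.0*70.38/1e12 = 3246.3 PJ
Q_s = 3246.3 PJ


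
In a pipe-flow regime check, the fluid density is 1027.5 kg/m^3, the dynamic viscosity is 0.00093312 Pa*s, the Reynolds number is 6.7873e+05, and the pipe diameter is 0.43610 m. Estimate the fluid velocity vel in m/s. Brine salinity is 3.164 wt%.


vel = Re * mu / (rho * D)
vel = 6.7873e+05 * 0.00093312 / (1027.5 * 0.43610)
vel = 1.4134 m/s


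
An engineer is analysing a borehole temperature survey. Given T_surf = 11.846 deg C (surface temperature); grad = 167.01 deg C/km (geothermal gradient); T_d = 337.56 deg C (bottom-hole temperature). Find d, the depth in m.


d = (T_d - T_surf) / grad * 1000
d = (337.56 - 11.846) / 167.01 * 1000
d = 1950.3 m


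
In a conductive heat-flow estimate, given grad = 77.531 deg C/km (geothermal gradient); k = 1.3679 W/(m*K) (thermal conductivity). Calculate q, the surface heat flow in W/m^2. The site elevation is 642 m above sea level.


q = k * grad / 1000
q = 1.3679 * 77.531 / 1000
q = 0.10605 W/m^2


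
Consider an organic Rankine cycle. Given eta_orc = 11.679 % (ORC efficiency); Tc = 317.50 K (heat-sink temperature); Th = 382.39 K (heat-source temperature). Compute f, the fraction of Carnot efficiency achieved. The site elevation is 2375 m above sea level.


f = (eta_orc/100) / (1 - Tc/Th)
f = (11.679/100) / (1 - 317.50/382.39)
f = 0.68823


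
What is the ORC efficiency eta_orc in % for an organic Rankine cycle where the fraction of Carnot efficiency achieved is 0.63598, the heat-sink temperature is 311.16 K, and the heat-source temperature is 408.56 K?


eta_orc = (1 - Tc/Th) * f * 100
eta_orc = (1 - 311.16/408.56) * 0.63598 * 100
eta_orc = 15.162 %


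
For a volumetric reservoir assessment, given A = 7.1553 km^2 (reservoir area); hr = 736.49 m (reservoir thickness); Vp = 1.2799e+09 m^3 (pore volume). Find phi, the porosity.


phi = Vp / (A * 1e6 * hr)
phi = 1.2799e+09 / (7.1553 * 1e6 * 736.49)
phi = 0.24287


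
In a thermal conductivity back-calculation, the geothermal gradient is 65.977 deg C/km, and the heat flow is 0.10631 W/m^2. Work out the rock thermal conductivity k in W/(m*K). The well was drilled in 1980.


k = q / (grad / 1000)
k = 0.10631 / (65.977 / 1000)
k = 1.6113 W/(m*K)


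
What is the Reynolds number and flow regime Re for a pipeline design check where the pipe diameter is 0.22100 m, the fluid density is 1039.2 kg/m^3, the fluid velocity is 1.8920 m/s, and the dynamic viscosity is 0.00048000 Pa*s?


Step 1: Re = rho*vel*D/mu = 1039.2*1.892*0.221/0.00048 = 9.0526e+05
Step 2: Re = 9.0526e+05 > 4000, so flow is turbulent.
Re = 9.0526e+05 (turbulent)


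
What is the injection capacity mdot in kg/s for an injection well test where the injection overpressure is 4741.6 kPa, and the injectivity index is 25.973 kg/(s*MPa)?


mdot = II * dP / 1000
mdot = 25.973 * 4741.6 / 1000
mdot = 123.15 kg/s


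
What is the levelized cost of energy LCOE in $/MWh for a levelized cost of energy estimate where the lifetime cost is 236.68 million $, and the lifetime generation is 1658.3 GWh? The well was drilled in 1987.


LCOE = C_tot / E_tot * 100
LCOE = 236.68 / 1658.3 * 100
LCOE = 14.27245 cents/kWh
Convert: 14.27245 cents/kWh * 10.0 = 142.72 $/MWh
LCOE = 142.72 $/MWh


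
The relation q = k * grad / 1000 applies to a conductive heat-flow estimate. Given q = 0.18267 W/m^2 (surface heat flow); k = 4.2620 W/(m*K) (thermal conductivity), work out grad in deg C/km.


grad = q * 1000 / k
grad = 0.18267 * 1000 / 4.2620
grad = 42.860 deg C/km


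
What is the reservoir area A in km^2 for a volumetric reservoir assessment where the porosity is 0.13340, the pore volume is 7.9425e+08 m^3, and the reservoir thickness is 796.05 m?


A = Vp / (1e6 * hr * phi)
A = 7.9425e+08 / (1e6 * 796.05 * 0.13340)
A = 7.4793 km^2


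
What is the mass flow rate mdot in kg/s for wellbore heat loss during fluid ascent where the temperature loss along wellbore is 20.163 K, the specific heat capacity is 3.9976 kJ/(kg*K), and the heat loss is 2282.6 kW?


mdot = Q_loss / (cp * dT)
mdot = 2282.6 / (3.9976 * 20.163)
mdot = 28.319 kg/s


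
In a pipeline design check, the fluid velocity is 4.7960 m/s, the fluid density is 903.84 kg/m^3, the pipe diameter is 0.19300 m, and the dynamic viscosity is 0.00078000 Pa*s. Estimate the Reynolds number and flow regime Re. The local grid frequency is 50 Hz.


Step 1: Re = rho*vel*D/mu = 903.84*4.796*0.193/0.00078 = 1.0726e+06
Step 2: Re = 1.0726e+06 > 4000, so flow is turbulent.
Re = 1.0726e+06 (turbulent)


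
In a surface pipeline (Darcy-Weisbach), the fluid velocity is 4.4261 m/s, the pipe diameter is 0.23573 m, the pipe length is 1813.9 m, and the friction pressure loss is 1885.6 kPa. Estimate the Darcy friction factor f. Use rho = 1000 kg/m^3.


f = dP*1000 / ((L/D)*(rho*vel^2/2))
f = 1885.6*1000 / ((1813.9/0.23573)*(1000*4.4261^2/2))
f = 0.025017


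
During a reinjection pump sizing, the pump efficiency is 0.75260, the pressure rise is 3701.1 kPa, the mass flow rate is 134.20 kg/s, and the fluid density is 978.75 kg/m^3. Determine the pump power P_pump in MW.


P_pump = mdot * dP / (rho * eta)
P_pump = 134.20 * 3701.1 / (978.75 * 0.75260)
P_pump = 674.2910 kW
Convert: 674.2910 kW * 0.001 = 0.67429 MW
P_pump = 0.67429 MW


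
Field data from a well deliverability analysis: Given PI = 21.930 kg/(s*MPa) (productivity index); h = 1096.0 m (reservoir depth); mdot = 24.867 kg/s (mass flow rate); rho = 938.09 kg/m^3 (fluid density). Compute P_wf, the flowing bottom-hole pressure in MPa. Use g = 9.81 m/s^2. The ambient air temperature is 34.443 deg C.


Step 1: P_i = rho*g*h/1e6 = 938.09*9.81*1096.0/1e6 = 10.08612 MPa
Step 2: P_wf = P_i - mdot/PI = 10.08612 - 24.867/21.93 = 8.9522 MPa
P_wf = 8.9522 MPa
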